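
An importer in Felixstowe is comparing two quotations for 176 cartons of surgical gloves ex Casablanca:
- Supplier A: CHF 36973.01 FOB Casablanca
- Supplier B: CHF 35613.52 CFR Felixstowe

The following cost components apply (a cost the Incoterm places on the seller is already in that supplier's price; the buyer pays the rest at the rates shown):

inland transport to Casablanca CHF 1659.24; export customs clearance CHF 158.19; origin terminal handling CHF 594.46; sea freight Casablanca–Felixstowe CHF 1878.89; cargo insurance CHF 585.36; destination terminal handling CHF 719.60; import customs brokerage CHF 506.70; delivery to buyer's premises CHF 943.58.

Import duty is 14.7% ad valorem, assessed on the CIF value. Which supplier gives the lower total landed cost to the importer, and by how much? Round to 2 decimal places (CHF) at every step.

Supplier A (FOB):
CIF value = FOB price + freight + insurance = 36973.01 + 1878.89 + 585.36 = 39437.26
Import duty = 39437.26 × 14.7% = 5797.28
Buyer bears (A): 1878.89 + 585.36 + 719.60 + 506.70 + 943.58 = 4634.13
Landed cost (A) = invoice 36973.01 + 4634.13 + duty 5797.28 = 47404.42
Supplier B (CFR):
CIF value = CFR price + insurance = 35613.52 + 585.36 = 36198.88
Import duty = 36198.88 × 14.7% = 5321.24
Buyer bears (B): 585.36 + 719.60 + 506.70 + 943.58 = 2755.24
Landed cost (B) = invoice 35613.52 + 2755.24 + duty 5321.24 = 43690.00
Difference = |47404.42 − 43690.00| = 3714.42

Supplier B is cheaper by CHF 3714.42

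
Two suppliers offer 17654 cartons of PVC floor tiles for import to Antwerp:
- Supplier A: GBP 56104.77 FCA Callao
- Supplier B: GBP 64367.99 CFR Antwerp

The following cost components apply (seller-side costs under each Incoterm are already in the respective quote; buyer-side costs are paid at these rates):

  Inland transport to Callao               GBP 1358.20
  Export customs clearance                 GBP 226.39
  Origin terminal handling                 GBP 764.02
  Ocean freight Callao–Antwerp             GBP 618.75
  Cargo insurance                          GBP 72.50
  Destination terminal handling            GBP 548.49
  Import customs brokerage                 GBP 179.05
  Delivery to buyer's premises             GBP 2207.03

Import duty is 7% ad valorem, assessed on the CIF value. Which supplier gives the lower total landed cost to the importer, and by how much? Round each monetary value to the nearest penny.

Supplier A is cheaper by GBP 7362.08

Supplier A (FCA):
CIF value = FCA price + origin terminal + freight + insurance = 56104.77 + 764.02 + 618.75 + 72.50 = 57560.04
Import duty = 57560.04 × 7% = 4029.20
Buyer bears (A): 764.02 + 618.75 + 72.50 + 548.49 + 179.05 + 2207.03 = 4389.84
Landed cost (A) = invoice 56104.77 + 4389.84 + duty 4029.20 = 64523.81
Supplier B (CFR):
CIF value = CFR price + insurance = 64367.99 + 72.50 = 64440.49
Import duty = 64440.49 × 7% = 4510.83
Buyer bears (B): 72.50 + 548.49 + 179.05 + 2207.03 = 3007.07
Landed cost (B) = invoice 64367.99 + 3007.07 + duty 4510.83 = 71885.89
Difference = |64523.81 − 71885.89| = 7362.08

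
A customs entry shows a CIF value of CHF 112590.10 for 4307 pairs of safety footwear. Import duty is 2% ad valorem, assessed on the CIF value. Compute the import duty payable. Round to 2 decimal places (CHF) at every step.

Import duty = 112590.10 × 2% = 2251.80

Import duty: CHF 2251.80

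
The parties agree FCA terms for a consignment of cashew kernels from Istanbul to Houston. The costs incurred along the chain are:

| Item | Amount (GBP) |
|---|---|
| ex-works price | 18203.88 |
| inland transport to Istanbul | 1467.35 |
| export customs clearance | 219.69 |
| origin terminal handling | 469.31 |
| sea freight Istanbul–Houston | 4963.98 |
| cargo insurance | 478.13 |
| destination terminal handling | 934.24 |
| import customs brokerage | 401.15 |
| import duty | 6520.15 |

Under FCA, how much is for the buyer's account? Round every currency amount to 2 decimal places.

FCA: the seller delivers export-cleared goods to the carrier; the buyer bears costs from that point.
Seller's account: goods 18203.88 + inland to port 1467.35 + export clearance 219.69 = 19890.92
Buyer's account: origin terminal 469.31 + freight 4963.98 + insurance 478.13 + destination terminal 934.24 + brokerage 401.15 + duty 6520.15 = 13766.96

Buyer's account: GBP 13766.96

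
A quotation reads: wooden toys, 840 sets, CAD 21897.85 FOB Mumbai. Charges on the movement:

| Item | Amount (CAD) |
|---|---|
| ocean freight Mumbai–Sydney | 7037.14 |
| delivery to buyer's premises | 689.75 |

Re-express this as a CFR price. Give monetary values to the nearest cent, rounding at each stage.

CFR price: CAD 28934.99

Not relevant to the conversion: delivery — on the buyer under both terms; not part of either seller's price.
From FOB to CFR, the seller additionally bears: freight.
CFR price = 21897.85 + 7037.14 = 28934.99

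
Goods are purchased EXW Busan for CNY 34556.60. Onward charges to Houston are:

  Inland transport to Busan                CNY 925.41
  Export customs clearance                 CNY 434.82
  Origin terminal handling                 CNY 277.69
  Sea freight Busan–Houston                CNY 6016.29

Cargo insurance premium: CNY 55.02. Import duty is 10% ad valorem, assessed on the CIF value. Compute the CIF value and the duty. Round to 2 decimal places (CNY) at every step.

CIF = EXW price + pre-shipment costs + freight + insurance
CIF = 34556.60 + 925.41 + 434.82 + 277.69 + 6016.29 + 55.02 = 42265.83
Import duty = 42265.83 × 10% = 4226.58

CIF value: CNY 42265.83; import duty: CNY 4226.58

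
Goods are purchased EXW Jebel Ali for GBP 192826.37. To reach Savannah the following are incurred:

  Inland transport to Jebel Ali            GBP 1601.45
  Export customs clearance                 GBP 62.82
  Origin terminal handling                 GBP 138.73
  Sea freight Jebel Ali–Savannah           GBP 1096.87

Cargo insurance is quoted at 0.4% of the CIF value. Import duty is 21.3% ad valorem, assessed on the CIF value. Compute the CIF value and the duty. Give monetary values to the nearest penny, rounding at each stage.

Let C be the CIF value. C = EXW price + pre-shipment costs + freight + 0.4% × C
C − 0.4% × C = 192826.37 + 1601.45 + 62.82 + 138.73 + 1096.87
0.996 × C = 195726.24
C = 195726.24 / 0.996 = 196512.29
Insurance premium = 0.4% × 196512.29 = 786.05
Import duty = 196512.29 × 21.3% = 41857.12

CIF value: GBP 196512.29; import duty: GBP 41857.12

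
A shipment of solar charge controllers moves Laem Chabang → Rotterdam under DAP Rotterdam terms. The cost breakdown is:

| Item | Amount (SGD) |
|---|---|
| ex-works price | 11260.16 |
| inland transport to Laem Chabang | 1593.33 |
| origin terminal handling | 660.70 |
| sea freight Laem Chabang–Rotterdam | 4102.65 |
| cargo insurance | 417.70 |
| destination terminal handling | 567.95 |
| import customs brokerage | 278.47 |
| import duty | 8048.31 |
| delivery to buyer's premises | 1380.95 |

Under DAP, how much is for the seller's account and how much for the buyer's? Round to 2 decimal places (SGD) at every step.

DAP: the seller bears all costs to the named destination except import duty and clearance.
Seller's account: goods 11260.16 + inland to port 1593.33 + origin terminal 660.70 + freight 4102.65 + insurance 417.70 + destination terminal 567.95 + delivery 1380.95 = 19983.44
Buyer's account: brokerage 278.47 + duty 8048.31 = 8326.78

Seller: SGD 19983.44; buyer: SGD 8326.78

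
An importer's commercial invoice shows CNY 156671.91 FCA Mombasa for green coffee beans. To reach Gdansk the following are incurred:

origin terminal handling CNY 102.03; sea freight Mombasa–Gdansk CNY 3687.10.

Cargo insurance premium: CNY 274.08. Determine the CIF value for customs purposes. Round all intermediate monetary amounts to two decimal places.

CIF value: CNY 160735.12

CIF = FCA price + pre-shipment costs + freight + insurance
CIF = 156671.91 + 102.03 + 3687.10 + 274.08 = 160735.12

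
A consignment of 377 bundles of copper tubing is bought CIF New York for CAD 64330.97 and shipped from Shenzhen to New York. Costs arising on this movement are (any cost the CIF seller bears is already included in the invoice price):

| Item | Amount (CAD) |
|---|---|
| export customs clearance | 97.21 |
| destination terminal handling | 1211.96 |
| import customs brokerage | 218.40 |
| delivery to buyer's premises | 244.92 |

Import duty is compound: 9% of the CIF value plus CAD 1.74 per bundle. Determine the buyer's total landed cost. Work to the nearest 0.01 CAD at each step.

CIF: the seller pays costs through ocean freight and marine insurance to the destination port.
Already in the invoice (seller's account under CIF): export clearance — exclude.
The CIF price already equals the CIF value: 64330.97
Ad valorem component: 64330.97 × 9% = 5789.79
Specific component: 377 × 1.74 = 655.98
Import duty = 5789.79 + 655.98 = 6445.77
Buyer bears: destination terminal 1211.96 + brokerage 218.40 + delivery 244.92 + duty 6445.77 = 8121.05
Landed cost = invoice 64330.97 + 8121.05 = 72452.02

Total landed cost: CAD 72452.02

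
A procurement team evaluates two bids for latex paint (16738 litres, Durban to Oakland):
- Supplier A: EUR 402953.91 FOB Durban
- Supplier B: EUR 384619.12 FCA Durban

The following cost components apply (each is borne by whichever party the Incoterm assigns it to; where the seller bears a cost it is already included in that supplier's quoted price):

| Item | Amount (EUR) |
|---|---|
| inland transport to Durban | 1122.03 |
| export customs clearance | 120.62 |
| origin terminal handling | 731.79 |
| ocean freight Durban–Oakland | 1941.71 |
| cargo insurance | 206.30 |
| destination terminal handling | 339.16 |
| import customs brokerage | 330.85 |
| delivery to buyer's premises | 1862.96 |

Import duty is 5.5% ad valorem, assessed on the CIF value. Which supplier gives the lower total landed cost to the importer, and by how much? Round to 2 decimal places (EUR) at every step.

Supplier A (FOB):
CIF value = FOB price + freight + insurance = 402953.91 + 1941.71 + 206.30 = 405101.92
Import duty = 405101.92 × 5.5% = 22280.61
Buyer bears (A): 1941.71 + 206.30 + 339.16 + 330.85 + 1862.96 = 4680.98
Landed cost (A) = invoice 402953.91 + 4680.98 + duty 22280.61 = 429915.50
Supplier B (FCA):
CIF value = FCA price + origin terminal + freight + insurance = 384619.12 + 731.79 + 1941.71 + 206.30 = 387498.92
Import duty = 387498.92 × 5.5% = 21312.44
Buyer bears (B): 731.79 + 1941.71 + 206.30 + 339.16 + 330.85 + 1862.96 = 5412.77
Landed cost (B) = invoice 384619.12 + 5412.77 + duty 21312.44 = 411344.33
Difference = |429915.50 − 411344.33| = 18571.17

Supplier B is cheaper by EUR 18571.17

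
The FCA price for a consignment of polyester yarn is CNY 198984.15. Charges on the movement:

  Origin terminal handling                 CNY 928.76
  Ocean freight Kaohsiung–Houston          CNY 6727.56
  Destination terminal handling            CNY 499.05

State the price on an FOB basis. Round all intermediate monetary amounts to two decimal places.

FOB price: CNY 199912.91

Not relevant to the conversion: freight, destination terminal — on the buyer under both terms; not part of either seller's price.
From FCA to FOB, the seller additionally bears: origin terminal.
FOB price = 198984.15 + 928.76 = 199912.91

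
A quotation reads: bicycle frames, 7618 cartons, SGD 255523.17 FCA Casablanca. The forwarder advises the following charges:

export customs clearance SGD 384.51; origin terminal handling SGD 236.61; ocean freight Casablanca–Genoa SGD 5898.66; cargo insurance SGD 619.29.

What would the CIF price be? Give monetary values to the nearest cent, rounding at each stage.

CIF price: SGD 262277.73

Not relevant to the conversion: export clearance — on the seller under both FCA and CIF; already in the FCA price and stays in the CIF price.
From FCA to CIF, the seller additionally bears: origin terminal, freight, insurance.
CIF price = 255523.17 + 236.61 + 5898.66 + 619.29 = 262277.73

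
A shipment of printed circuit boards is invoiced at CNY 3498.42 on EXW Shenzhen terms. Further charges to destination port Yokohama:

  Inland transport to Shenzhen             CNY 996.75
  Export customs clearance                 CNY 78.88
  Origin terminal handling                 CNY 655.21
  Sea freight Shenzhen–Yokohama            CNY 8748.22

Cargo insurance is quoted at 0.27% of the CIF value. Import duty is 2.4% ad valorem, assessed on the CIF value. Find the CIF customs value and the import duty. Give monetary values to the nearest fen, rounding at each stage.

CIF value: CNY 14015.32; import duty: CNY 336.37

Let C be the CIF value. C = EXW price + pre-shipment costs + freight + 0.27% × C
C − 0.27% × C = 3498.42 + 996.75 + 78.88 + 655.21 + 8748.22
0.9973 × C = 13977.48
C = 13977.48 / 0.9973 = 14015.32
Insurance premium = 0.27% × 14015.32 = 37.84
Import duty = 14015.32 × 2.4% = 336.37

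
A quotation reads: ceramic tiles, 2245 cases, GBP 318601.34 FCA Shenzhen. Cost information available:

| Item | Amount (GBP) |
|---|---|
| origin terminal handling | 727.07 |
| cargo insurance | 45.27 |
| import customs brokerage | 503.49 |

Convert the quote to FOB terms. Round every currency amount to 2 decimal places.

FOB price: GBP 319328.41

Not relevant to the conversion: insurance, brokerage — on the buyer under both terms; not part of either seller's price.
From FCA to FOB, the seller additionally bears: origin terminal.
FOB price = 318601.34 + 727.07 = 319328.41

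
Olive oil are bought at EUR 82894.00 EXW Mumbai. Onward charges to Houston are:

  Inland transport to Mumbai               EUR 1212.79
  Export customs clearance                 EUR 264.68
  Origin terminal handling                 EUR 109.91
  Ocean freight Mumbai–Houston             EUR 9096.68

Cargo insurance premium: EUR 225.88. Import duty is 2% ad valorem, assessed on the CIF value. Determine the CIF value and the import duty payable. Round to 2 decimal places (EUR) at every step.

CIF = EXW price + pre-shipment costs + freight + insurance
CIF = 82894.00 + 1212.79 + 264.68 + 109.91 + 9096.68 + 225.88 = 93803.94
Import duty = 93803.94 × 2% = 1876.08

CIF value: EUR 93803.94; import duty: EUR 1876.08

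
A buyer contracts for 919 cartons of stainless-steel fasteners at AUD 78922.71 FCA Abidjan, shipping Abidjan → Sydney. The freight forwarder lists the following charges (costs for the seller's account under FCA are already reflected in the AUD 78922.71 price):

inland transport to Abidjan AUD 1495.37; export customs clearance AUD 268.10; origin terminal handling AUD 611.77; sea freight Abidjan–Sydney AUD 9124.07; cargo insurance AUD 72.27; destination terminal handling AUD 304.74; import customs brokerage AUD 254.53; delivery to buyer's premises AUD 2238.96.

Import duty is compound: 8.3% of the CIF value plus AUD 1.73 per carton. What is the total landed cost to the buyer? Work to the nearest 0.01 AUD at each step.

Total landed cost: AUD 100483.58

FCA: the seller delivers export-cleared goods to the carrier; the buyer bears costs from that point.
Already in the invoice (seller's account under FCA): inland to port, export clearance — exclude.
CIF value = FCA price + origin terminal + freight + insurance = 78922.71 + 611.77 + 9124.07 + 72.27 = 88730.82
Ad valorem component: 88730.82 × 8.3% = 7364.66
Specific component: 919 × 1.73 = 1589.87
Import duty = 7364.66 + 1589.87 = 8954.53
Buyer bears: origin terminal 611.77 + freight 9124.07 + insurance 72.27 + destination terminal 304.74 + brokerage 254.53 + delivery 2238.96 + duty 8954.53 = 21560.87
Landed cost = invoice 78922.71 + 21560.87 = 100483.58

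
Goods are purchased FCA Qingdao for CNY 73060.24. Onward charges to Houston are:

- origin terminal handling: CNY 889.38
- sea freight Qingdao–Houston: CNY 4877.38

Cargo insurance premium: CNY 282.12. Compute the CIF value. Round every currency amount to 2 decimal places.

CIF = FCA price + pre-shipment costs + freight + insurance
CIF = 73060.24 + 889.38 + 4877.38 + 282.12 = 79109.12

CIF value: CNY 79109.12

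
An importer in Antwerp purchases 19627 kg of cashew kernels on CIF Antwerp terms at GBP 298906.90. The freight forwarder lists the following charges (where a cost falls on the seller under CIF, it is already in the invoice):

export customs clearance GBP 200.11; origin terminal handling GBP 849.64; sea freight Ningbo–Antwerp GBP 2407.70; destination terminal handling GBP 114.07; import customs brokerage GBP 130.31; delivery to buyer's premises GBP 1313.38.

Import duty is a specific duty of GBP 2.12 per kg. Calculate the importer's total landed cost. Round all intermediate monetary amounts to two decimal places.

Total landed cost: GBP 342073.90

CIF: the seller pays costs through ocean freight and marine insurance to the destination port.
Already in the invoice (seller's account under CIF): export clearance, origin terminal, freight — exclude.
The CIF price already equals the CIF value: 298906.90
Import duty = 19627 × 2.12 = 41609.24
Buyer bears: destination terminal 114.07 + brokerage 130.31 + delivery 1313.38 + duty 41609.24 = 43167.00
Landed cost = invoice 298906.90 + 43167.00 = 342073.90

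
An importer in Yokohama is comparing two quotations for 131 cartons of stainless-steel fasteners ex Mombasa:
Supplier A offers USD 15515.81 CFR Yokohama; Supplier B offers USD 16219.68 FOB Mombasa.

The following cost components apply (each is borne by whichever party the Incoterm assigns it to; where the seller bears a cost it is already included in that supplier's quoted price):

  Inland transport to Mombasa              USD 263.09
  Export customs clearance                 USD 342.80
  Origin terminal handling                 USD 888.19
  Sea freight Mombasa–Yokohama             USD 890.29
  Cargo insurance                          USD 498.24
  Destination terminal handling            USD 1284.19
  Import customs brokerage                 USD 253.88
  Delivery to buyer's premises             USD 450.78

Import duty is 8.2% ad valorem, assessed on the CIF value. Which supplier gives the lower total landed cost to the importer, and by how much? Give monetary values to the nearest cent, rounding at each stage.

Supplier A is cheaper by USD 1724.88

Supplier A (CFR):
CIF value = CFR price + insurance = 15515.81 + 498.24 = 16014.05
Import duty = 16014.05 × 8.2% = 1313.15
Buyer bears (A): 498.24 + 1284.19 + 253.88 + 450.78 = 2487.09
Landed cost (A) = invoice 15515.81 + 2487.09 + duty 1313.15 = 19316.05
Supplier B (FOB):
CIF value = FOB price + freight + insurance = 16219.68 + 890.29 + 498.24 = 17608.21
Import duty = 17608.21 × 8.2% = 1443.87
Buyer bears (B): 890.29 + 498.24 + 1284.19 + 253.88 + 450.78 = 3377.38
Landed cost (B) = invoice 16219.68 + 3377.38 + duty 1443.87 = 21040.93
Difference = |19316.05 − 21040.93| = 1724.88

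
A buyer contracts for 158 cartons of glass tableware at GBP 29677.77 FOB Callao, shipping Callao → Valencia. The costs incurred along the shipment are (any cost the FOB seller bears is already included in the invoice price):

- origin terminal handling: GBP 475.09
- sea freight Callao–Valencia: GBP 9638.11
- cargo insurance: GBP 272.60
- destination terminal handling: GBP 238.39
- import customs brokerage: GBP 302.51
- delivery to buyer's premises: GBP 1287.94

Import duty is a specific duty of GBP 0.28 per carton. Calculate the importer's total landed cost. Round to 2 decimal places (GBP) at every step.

Total landed cost: GBP 41461.56

FOB: the seller bears costs until goods are on board at the origin port; the buyer bears freight, insurance and all costs thereafter.
Already in the invoice (seller's account under FOB): origin terminal — exclude.
CIF value = FOB price + freight + insurance = 29677.77 + 9638.11 + 272.60 = 39588.48
Import duty = 158 × 0.28 = 44.24
Buyer bears: freight 9638.11 + insurance 272.60 + destination terminal 238.39 + brokerage 302.51 + delivery 1287.94 + duty 44.24 = 11783.79
Landed cost = invoice 29677.77 + 11783.79 = 41461.56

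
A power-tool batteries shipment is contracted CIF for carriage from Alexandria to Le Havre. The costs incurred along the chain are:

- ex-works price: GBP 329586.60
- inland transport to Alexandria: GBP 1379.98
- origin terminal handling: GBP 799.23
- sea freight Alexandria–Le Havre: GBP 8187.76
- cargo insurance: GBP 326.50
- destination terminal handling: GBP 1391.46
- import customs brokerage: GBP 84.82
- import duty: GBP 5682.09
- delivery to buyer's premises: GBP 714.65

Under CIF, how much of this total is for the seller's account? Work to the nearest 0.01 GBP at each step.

Seller's account: GBP 340280.07

CIF: the seller pays costs through ocean freight and marine insurance to the destination port.
Seller's account: goods 329586.60 + inland to port 1379.98 + origin terminal 799.23 + freight 8187.76 + insurance 326.50 = 340280.07
Buyer's account: destination terminal 1391.46 + brokerage 84.82 + duty 5682.09 + delivery 714.65 = 7873.02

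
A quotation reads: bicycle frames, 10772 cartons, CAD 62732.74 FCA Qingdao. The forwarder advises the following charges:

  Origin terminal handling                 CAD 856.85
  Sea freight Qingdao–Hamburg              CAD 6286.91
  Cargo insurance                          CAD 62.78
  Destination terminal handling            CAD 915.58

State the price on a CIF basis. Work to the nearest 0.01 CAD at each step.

CIF price: CAD 69939.28

Not relevant to the conversion: destination terminal — on the buyer under both terms; not part of either seller's price.
From FCA to CIF, the seller additionally bears: origin terminal, freight, insurance.
CIF price = 62732.74 + 856.85 + 6286.91 + 62.78 = 69939.28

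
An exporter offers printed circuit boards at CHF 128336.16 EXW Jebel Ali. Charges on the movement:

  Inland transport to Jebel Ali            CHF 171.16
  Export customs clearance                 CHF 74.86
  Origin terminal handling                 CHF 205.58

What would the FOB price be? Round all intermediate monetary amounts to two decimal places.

From EXW to FOB, the seller additionally bears: inland to port, export clearance, origin terminal.
FOB price = 128336.16 + 171.16 + 74.86 + 205.58 = 128787.76

FOB price: CHF 128787.76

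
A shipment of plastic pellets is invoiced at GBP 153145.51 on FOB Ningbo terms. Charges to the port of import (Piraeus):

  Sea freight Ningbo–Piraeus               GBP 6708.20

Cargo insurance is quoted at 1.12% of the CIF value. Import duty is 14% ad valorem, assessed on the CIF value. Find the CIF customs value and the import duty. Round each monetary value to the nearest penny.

CIF value: GBP 161664.35; import duty: GBP 22633.01

Let C be the CIF value. C = FOB price + freight + 1.12% × C
C − 1.12% × C = 153145.51 + 6708.20
0.9888 × C = 159853.71
C = 159853.71 / 0.9888 = 161664.35
Insurance premium = 1.12% × 161664.35 = 1810.64
Import duty = 161664.35 × 14% = 22633.01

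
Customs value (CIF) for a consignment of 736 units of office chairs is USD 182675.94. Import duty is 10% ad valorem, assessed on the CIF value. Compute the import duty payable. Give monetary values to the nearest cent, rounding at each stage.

Import duty = 182675.94 × 10% = 18267.59

Import duty: USD 18267.59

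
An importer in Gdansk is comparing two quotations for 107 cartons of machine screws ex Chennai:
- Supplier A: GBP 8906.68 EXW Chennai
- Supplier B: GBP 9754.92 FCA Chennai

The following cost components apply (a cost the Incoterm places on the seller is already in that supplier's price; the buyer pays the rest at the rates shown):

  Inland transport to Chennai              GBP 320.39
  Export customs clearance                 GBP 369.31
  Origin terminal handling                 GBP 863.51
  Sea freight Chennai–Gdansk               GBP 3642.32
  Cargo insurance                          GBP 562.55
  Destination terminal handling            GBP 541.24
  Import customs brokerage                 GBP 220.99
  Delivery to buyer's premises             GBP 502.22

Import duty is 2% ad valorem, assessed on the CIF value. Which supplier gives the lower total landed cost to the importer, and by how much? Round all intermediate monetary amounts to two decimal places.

Supplier A (EXW):
CIF value = EXW price + inland to port + export clearance + origin terminal + freight + insurance = 8906.68 + 320.39 + 369.31 + 863.51 + 3642.32 + 562.55 = 14664.76
Import duty = 14664.76 × 2% = 293.30
Buyer bears (A): 320.39 + 369.31 + 863.51 + 3642.32 + 562.55 + 541.24 + 220.99 + 502.22 = 7022.53
Landed cost (A) = invoice 8906.68 + 7022.53 + duty 293.30 = 16222.51
Supplier B (FCA):
CIF value = FCA price + origin terminal + freight + insurance = 9754.92 + 863.51 + 3642.32 + 562.55 = 14823.30
Import duty = 14823.30 × 2% = 296.47
Buyer bears (B): 863.51 + 3642.32 + 562.55 + 541.24 + 220.99 + 502.22 = 6332.83
Landed cost (B) = invoice 9754.92 + 6332.83 + duty 296.47 = 16384.22
Difference = |16222.51 − 16384.22| = 161.71

Supplier A is cheaper by GBP 161.71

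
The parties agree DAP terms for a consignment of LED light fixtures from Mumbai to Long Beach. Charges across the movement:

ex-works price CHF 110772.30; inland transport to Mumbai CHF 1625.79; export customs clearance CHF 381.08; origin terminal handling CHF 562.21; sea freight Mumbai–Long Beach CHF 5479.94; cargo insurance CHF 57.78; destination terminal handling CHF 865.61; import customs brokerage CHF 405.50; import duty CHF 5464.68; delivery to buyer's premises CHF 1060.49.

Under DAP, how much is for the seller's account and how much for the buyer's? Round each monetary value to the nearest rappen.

Seller: CHF 120805.20; buyer: CHF 5870.18

DAP: the seller bears all costs to the named destination except import duty and clearance.
Seller's account: goods 110772.30 + inland to port 1625.79 + export clearance 381.08 + origin terminal 562.21 + freight 5479.94 + insurance 57.78 + destination terminal 865.61 + delivery 1060.49 = 120805.20
Buyer's account: brokerage 405.50 + duty 5464.68 = 5870.18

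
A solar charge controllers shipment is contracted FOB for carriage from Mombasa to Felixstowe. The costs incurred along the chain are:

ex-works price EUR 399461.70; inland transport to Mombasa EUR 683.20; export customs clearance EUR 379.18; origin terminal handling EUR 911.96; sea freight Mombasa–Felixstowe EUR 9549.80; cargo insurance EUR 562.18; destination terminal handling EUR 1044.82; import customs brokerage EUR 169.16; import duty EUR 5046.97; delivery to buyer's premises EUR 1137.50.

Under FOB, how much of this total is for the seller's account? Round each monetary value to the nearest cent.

FOB: the seller bears costs until goods are on board at the origin port; the buyer bears freight, insurance and all costs thereafter.
Seller's account: goods 399461.70 + inland to port 683.20 + export clearance 379.18 + origin terminal 911.96 = 401436.04
Buyer's account: freight 9549.80 + insurance 562.18 + destination terminal 1044.82 + brokerage 169.16 + duty 5046.97 + delivery 1137.50 = 17510.43

Seller's account: EUR 401436.04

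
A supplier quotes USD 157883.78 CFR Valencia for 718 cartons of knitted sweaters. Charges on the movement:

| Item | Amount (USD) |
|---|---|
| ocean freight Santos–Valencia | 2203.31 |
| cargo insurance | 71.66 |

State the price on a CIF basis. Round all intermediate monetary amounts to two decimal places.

Not relevant to the conversion: freight — on the seller under both CFR and CIF; already in the CFR price and stays in the CIF price.
From CFR to CIF, the seller additionally bears: insurance.
CIF price = 157883.78 + 71.66 = 157955.44

CIF price: USD 157955.44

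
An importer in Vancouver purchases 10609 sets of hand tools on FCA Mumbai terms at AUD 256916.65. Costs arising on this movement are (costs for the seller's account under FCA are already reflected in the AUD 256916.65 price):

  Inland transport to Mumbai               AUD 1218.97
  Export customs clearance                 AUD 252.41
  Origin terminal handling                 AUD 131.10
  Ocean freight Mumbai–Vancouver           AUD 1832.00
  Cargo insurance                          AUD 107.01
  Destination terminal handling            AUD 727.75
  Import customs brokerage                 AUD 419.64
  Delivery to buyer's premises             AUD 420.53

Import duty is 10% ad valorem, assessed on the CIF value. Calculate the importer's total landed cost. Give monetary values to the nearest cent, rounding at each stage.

FCA: the seller delivers export-cleared goods to the carrier; the buyer bears costs from that point.
Already in the invoice (seller's account under FCA): inland to port, export clearance — exclude.
CIF value = FCA price + origin terminal + freight + insurance = 256916.65 + 131.10 + 1832.00 + 107.01 = 258986.76
Import duty = 258986.76 × 10% = 25898.68
Buyer bears: origin terminal 131.10 + freight 1832.00 + insurance 107.01 + destination terminal 727.75 + brokerage 419.64 + delivery 420.53 + duty 25898.68 = 29536.71
Landed cost = invoice 256916.65 + 29536.71 = 286453.36

Total landed cost: AUD 286453.36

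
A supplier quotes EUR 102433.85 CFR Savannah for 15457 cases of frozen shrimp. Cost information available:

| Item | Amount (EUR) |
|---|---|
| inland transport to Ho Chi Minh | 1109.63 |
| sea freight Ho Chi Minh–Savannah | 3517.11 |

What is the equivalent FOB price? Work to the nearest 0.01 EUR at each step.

FOB price: EUR 98916.74

Not relevant to the conversion: inland to port — on the seller under both CFR and FOB; already in the CFR price and stays in the FOB price.
From CFR to FOB, the seller no longer bears: freight.
FOB price = 102433.85 − 3517.11 = 98916.74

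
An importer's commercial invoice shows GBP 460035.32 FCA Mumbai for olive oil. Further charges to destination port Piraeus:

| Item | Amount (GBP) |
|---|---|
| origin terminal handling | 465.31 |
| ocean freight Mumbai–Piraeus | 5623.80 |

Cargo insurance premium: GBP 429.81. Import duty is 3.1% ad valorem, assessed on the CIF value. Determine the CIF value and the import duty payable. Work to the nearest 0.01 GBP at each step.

CIF value: GBP 466554.24; import duty: GBP 14463.18

CIF = FCA price + pre-shipment costs + freight + insurance
CIF = 460035.32 + 465.31 + 5623.80 + 429.81 = 466554.24
Import duty = 466554.24 × 3.1% = 14463.18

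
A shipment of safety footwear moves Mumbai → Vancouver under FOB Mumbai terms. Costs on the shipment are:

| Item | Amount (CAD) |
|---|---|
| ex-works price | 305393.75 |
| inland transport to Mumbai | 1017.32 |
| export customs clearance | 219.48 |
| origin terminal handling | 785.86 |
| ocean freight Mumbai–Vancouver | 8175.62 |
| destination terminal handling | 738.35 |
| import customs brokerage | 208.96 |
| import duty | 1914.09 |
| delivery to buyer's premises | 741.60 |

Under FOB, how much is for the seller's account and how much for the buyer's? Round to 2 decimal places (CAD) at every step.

Seller: CAD 307416.41; buyer: CAD 11778.62

FOB: the seller bears costs until goods are on board at the origin port; the buyer bears freight, insurance and all costs thereafter.
Seller's account: goods 305393.75 + inland to port 1017.32 + export clearance 219.48 + origin terminal 785.86 = 307416.41
Buyer's account: freight 8175.62 + destination terminal 738.35 + brokerage 208.96 + duty 1914.09 + delivery 741.60 = 11778.62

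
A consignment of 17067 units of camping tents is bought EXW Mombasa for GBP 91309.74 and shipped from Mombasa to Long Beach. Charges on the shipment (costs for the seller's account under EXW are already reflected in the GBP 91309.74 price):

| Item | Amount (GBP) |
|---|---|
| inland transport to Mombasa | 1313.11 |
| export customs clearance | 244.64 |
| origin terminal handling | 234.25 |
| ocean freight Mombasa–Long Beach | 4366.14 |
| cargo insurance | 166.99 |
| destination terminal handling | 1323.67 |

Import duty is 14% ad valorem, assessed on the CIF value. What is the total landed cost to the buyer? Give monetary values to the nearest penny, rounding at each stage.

Total landed cost: GBP 112627.42

EXW: the seller makes goods available at their premises; the buyer bears all onward costs.
CIF value = EXW price + inland to port + export clearance + origin terminal + freight + insurance = 91309.74 + 1313.11 + 244.64 + 234.25 + 4366.14 + 166.99 = 97634.87
Import duty = 97634.87 × 14% = 13668.88
Buyer bears: inland to port 1313.11 + export clearance 244.64 + origin terminal 234.25 + freight 4366.14 + insurance 166.99 + destination terminal 1323.67 + duty 13668.88 = 21317.68
Landed cost = invoice 91309.74 + 21317.68 = 112627.42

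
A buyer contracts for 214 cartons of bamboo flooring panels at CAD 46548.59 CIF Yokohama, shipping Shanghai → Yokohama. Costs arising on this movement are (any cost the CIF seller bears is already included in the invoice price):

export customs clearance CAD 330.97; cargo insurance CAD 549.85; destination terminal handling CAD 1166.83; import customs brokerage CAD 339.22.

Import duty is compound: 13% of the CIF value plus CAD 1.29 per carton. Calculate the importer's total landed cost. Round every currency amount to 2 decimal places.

CIF: the seller pays costs through ocean freight and marine insurance to the destination port.
Already in the invoice (seller's account under CIF): export clearance, insurance — exclude.
The CIF price already equals the CIF value: 46548.59
Ad valorem component: 46548.59 × 13% = 6051.32
Specific component: 214 × 1.29 = 276.06
Import duty = 6051.32 + 276.06 = 6327.38
Buyer bears: destination terminal 1166.83 + brokerage 339.22 + duty 6327.38 = 7833.43
Landed cost = invoice 46548.59 + 7833.43 = 54382.02

Total landed cost: CAD 54382.02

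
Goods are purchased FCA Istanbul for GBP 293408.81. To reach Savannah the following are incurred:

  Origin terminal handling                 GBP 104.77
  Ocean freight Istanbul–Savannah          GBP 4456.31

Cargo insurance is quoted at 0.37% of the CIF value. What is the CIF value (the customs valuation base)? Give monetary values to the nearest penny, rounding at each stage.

CIF value: GBP 299076.47

Let C be the CIF value. C = FCA price + pre-shipment costs + freight + 0.37% × C
C − 0.37% × C = 293408.81 + 104.77 + 4456.31
0.9963 × C = 297969.89
C = 297969.89 / 0.9963 = 299076.47
Insurance premium = 0.37% × 299076.47 = 1106.58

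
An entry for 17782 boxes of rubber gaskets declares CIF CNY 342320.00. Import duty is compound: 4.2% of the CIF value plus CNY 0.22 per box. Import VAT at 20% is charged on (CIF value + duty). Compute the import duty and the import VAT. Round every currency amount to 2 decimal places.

Import duty: CNY 18289.48; import VAT: CNY 72121.90

Ad valorem component: 342320.00 × 4.2% = 14377.44
Specific component: 17782 × 0.22 = 3912.04
Import duty = 14377.44 + 3912.04 = 18289.48
VAT base = CIF + duty = 342320.00 + 18289.48 = 360609.48
Import VAT = 360609.48 × 20% = 72121.90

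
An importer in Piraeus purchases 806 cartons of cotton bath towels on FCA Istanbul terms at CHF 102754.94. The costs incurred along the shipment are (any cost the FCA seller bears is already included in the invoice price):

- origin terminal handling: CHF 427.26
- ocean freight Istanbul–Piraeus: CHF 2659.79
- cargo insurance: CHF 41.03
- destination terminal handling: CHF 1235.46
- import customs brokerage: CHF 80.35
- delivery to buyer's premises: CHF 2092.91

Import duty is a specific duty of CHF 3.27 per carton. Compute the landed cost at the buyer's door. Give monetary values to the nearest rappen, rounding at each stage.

Total landed cost: CHF 111927.36

FCA: the seller delivers export-cleared goods to the carrier; the buyer bears costs from that point.
CIF value = FCA price + origin terminal + freight + insurance = 102754.94 + 427.26 + 2659.79 + 41.03 = 105883.02
Import duty = 806 × 3.27 = 2635.62
Buyer bears: origin terminal 427.26 + freight 2659.79 + insurance 41.03 + destination terminal 1235.46 + brokerage 80.35 + delivery 2092.91 + duty 2635.62 = 9172.42
Landed cost = invoice 102754.94 + 9172.42 = 111927.36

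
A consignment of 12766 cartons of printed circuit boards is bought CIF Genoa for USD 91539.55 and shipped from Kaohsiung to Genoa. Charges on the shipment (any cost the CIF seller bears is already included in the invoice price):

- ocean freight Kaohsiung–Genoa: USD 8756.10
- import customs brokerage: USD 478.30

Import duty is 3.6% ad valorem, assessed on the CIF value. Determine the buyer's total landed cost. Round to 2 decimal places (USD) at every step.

CIF: the seller pays costs through ocean freight and marine insurance to the destination port.
Already in the invoice (seller's account under CIF): freight — exclude.
The CIF price already equals the CIF value: 91539.55
Import duty = 91539.55 × 3.6% = 3295.42
Buyer bears: brokerage 478.30 + duty 3295.42 = 3773.72
Landed cost = invoice 91539.55 + 3773.72 = 95313.27

Total landed cost: USD 95313.27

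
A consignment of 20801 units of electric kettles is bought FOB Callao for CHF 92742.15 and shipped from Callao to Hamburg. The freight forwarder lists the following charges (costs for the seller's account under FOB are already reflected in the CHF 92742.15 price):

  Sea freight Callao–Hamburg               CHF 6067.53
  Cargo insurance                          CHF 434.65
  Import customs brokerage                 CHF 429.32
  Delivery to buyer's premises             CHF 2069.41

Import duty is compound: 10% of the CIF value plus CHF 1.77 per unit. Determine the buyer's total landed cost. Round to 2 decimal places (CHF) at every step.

FOB: the seller bears costs until goods are on board at the origin port; the buyer bears freight, insurance and all costs thereafter.
CIF value = FOB price + freight + insurance = 92742.15 + 6067.53 + 434.65 = 99244.33
Ad valorem component: 99244.33 × 10% = 9924.43
Specific component: 20801 × 1.77 = 36817.77
Import duty = 9924.43 + 36817.77 = 46742.20
Buyer bears: freight 6067.53 + insurance 434.65 + brokerage 429.32 + delivery 2069.41 + duty 46742.20 = 55743.11
Landed cost = invoice 92742.15 + 55743.11 = 148485.26

Total landed cost: CHF 148485.26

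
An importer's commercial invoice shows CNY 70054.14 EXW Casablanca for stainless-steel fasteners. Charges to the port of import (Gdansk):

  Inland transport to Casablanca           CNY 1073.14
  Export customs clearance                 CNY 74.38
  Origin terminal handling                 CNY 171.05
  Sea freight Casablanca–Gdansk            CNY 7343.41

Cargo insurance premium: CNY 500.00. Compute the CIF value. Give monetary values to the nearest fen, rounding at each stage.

CIF = EXW price + pre-shipment costs + freight + insurance
CIF = 70054.14 + 1073.14 + 74.38 + 171.05 + 7343.41 + 500.00 = 79216.12

CIF value: CNY 79216.12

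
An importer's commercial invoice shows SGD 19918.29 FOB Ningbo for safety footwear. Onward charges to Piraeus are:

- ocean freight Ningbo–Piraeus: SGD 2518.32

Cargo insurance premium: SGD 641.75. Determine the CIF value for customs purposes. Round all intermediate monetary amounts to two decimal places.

CIF value: SGD 23078.36

CIF = FOB price + freight + insurance
CIF = 19918.29 + 2518.32 + 641.75 = 23078.36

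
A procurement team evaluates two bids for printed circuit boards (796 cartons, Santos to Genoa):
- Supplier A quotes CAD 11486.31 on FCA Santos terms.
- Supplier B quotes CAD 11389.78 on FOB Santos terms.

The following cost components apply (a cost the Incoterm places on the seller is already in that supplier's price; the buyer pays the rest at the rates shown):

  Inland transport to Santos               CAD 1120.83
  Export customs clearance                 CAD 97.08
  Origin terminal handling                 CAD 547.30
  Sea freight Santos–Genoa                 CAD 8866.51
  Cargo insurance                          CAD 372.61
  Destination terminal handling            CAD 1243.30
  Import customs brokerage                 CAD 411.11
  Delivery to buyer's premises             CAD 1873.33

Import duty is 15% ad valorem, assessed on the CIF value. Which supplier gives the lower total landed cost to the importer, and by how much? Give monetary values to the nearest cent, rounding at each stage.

Supplier B is cheaper by CAD 740.40

Supplier A (FCA):
CIF value = FCA price + origin terminal + freight + insurance = 11486.31 + 547.30 + 8866.51 + 372.61 = 21272.73
Import duty = 21272.73 × 15% = 3190.91
Buyer bears (A): 547.30 + 8866.51 + 372.61 + 1243.30 + 411.11 + 1873.33 = 13314.16
Landed cost (A) = invoice 11486.31 + 13314.16 + duty 3190.91 = 27991.38
Supplier B (FOB):
CIF value = FOB price + freight + insurance = 11389.78 + 8866.51 + 372.61 = 20628.90
Import duty = 20628.90 × 15% = 3094.34
Buyer bears (B): 8866.51 + 372.61 + 1243.30 + 411.11 + 1873.33 = 12766.86
Landed cost (B) = invoice 11389.78 + 12766.86 + duty 3094.34 = 27250.98
Difference = |27991.38 − 27250.98| = 740.40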